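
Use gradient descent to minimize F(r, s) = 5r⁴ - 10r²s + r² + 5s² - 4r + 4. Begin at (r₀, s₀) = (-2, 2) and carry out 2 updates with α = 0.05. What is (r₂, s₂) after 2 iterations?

(-4.264, 4.38)

∇F = (20r³ - 20rs + 2r - 4, -10r² + 10s)
Step 1: at (-2, 2), ∇F = (-88, -20) → (-2, 2) − 0.05·(-88, -20) = (2.4, 3)
Step 2: at (2.4, 3), ∇F = (133.28, -27.6) → (2.4, 3) − 0.05·(133.28, -27.6) = (-4.264, 4.38)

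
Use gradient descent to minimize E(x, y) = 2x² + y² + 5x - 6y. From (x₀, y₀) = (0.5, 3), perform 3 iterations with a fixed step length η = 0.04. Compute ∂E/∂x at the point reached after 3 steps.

4.148928

∇E = (4x + 5, 2y - 6)
(x₁, y₁) = (0.5, 3) − 0.04·(7, 0) = (0.22, 3)
(x₂, y₂) = (0.22, 3) − 0.04·(5.88, 0) = (-0.0152, 3)
(x₃, y₃) = (-0.0152, 3) − 0.04·(4.9392, 0) = (-0.212768, 3)
∂E/∂x at (-0.212768, 3) = 4.148928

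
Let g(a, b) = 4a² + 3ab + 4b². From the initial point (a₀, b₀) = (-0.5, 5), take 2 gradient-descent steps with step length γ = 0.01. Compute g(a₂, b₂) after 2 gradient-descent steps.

65.738103035

∇g = (8a + 3b, 3a + 8b)
Step 1: at (-0.5, 5), ∇g = (11, 38.5) → (-0.5, 5) − 0.01·(11, 38.5) = (-0.61, 4.615)
Step 2: at (-0.61, 4.615), ∇g = (8.965, 35.09) → (-0.61, 4.615) − 0.01·(8.965, 35.09) = (-0.69965, 4.2641)
g(-0.69965, 4.2641) = 65.738103035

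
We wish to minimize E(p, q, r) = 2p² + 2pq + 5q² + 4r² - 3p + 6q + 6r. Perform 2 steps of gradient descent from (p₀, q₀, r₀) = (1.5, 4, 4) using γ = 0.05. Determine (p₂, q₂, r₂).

(0.755, 0.38, 0.96)

∇E = (4p + 2q - 3, 2p + 10q + 6, 8r + 6)
(p₁, q₁, r₁) = (1.5, 4, 4) − 0.05·(11, 49, 38) = (0.95, 1.55, 2.1)
(p₂, q₂, r₂) = (0.95, 1.55, 2.1) − 0.05·(3.9, 23.4, 22.8) = (0.755, 0.38, 0.96)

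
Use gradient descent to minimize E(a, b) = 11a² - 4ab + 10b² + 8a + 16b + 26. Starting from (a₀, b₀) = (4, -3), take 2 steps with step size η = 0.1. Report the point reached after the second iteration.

∇E = (22a - 4b + 8, -4a + 20b + 16)
Step 1: at (4, -3), ∇E = (108, -60) → (4, -3) − 0.1·(108, -60) = (-6.8, 3)
Step 2: at (-6.8, 3), ∇E = (-153.6, 103.2) → (-6.8, 3) − 0.1·(-153.6, 103.2) = (8.56, -7.32)

(8.56, -7.32)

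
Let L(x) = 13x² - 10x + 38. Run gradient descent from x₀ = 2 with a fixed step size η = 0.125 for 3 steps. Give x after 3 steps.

-18.015625

L′(x) = 26x - 10
Step 1: L′(2) = 42; x₁ = 2 − 0.125·42 = -3.25
Step 2: L′(-3.25) = -94.5; x₂ = -3.25 − 0.125·(-94.5) = 8.5625
Step 3: L′(8.5625) = 212.625; x₃ = 8.5625 − 0.125·212.625 = -18.015625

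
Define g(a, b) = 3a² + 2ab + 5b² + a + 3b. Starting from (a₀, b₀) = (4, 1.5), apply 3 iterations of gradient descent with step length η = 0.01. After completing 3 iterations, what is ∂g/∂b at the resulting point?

17.560096

∇g = (6a + 2b + 1, 2a + 10b + 3)
(a₁, b₁) = (4, 1.5) − 0.01·(28, 26) = (3.72, 1.24)
(a₂, b₂) = (3.72, 1.24) − 0.01·(25.8, 22.84) = (3.462, 1.0116)
(a₃, b₃) = (3.462, 1.0116) − 0.01·(23.7952, 20.04) = (3.224048, 0.8112)
∂g/∂b at (3.224048, 0.8112) = 17.560096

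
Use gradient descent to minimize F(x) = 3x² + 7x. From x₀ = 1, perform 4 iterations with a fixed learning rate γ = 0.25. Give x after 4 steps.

F′(x) = 6x + 7
x₁ = 1 − 0.25·13 = -2.25
x₂ = -2.25 − 0.25·(-6.5) = -0.625
x₃ = -0.625 − 0.25·3.25 = -1.4375
x₄ = -1.4375 − 0.25·(-1.625) = -1.03125

-1.03125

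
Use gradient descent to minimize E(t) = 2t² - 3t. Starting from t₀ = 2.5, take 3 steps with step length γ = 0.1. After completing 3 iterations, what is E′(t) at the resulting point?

E′(t) = 4t - 3
Step 1: E′(2.5) = 7; t₁ = 2.5 − 0.1·7 = 1.8
Step 2: E′(1.8) = 4.2; t₂ = 1.8 − 0.1·4.2 = 1.38
Step 3: E′(1.38) = 2.52; t₃ = 1.38 − 0.1·2.52 = 1.128
E′(t) at (1.128) = 1.512

1.512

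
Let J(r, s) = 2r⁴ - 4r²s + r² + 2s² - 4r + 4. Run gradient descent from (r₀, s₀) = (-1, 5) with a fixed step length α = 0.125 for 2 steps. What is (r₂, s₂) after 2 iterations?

∇J = (8r³ - 8rs + 2r - 4, -4r² + 4s)
Step 1: at (-1, 5), ∇J = (26, 16) → (-1, 5) − 0.125·(26, 16) = (-4.25, 3)
Step 2: at (-4.25, 3), ∇J = (-524.625, -60.25) → (-4.25, 3) − 0.125·(-524.625, -60.25) = (61.328125, 10.53125)

(61.328125, 10.53125)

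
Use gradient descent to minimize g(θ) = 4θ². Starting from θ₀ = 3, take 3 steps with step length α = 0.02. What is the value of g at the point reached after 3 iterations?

g′(θ) = 8θ
Step 1: g′(3) = 24; θ₁ = 3 − 0.02·24 = 2.52
Step 2: g′(2.52) = 20.16; θ₂ = 2.52 − 0.02·20.16 = 2.1168
Step 3: g′(2.1168) = 16.9344; θ₃ = 2.1168 − 0.02·16.9344 = 1.778112
g(1.778112) = 12.646729138176

12.646729138176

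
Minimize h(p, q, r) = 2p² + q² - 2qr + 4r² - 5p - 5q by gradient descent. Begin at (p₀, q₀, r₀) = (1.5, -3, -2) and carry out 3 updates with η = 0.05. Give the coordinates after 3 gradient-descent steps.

(1.378, -1.923, -0.9275)

∇h = (4p - 5, 2q - 2r - 5, -2q + 8r)
Step 1: at (1.5, -3, -2), ∇h = (1, -7, -10) → (1.5, -3, -2) − 0.05·(1, -7, -10) = (1.45, -2.65, -1.5)
Step 2: at (1.45, -2.65, -1.5), ∇h = (0.8, -7.3, -6.7) → (1.45, -2.65, -1.5) − 0.05·(0.8, -7.3, -6.7) = (1.41, -2.285, -1.165)
Step 3: at (1.41, -2.285, -1.165), ∇h = (0.64, -7.24, -4.75) → (1.41, -2.285, -1.165) − 0.05·(0.64, -7.24, -4.75) = (1.378, -1.923, -0.9275)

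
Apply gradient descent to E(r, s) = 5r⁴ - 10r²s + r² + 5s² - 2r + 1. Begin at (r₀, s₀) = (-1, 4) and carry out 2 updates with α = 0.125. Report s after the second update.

79.9375

∇E = (20r³ - 20rs + 2r - 2, -10r² + 10s)
(r₁, s₁) = (-1, 4) − 0.125·(56, 30) = (-8, 0.25)
(r₂, s₂) = (-8, 0.25) − 0.125·(-10218, -637.5) = (1269.25, 79.9375)
s = 79.9375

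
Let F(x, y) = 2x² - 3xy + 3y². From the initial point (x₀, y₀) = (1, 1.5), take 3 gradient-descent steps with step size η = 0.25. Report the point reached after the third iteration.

∇F = (4x - 3y, -3x + 6y)
Step 1: at (1, 1.5), ∇F = (-0.5, 6) → (1, 1.5) − 0.25·(-0.5, 6) = (1.125, 0)
Step 2: at (1.125, 0), ∇F = (4.5, -3.375) → (1.125, 0) − 0.25·(4.5, -3.375) = (0, 0.84375)
Step 3: at (0, 0.84375), ∇F = (-2.53125, 5.0625) → (0, 0.84375) − 0.25·(-2.53125, 5.0625) = (0.6328125, -0.421875)

(0.6328125, -0.421875)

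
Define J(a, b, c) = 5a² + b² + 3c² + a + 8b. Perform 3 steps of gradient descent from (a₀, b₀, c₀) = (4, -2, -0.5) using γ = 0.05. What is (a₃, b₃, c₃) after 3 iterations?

(0.4125, -2.542, -0.1715)

∇J = (10a + 1, 2b + 8, 6c)
Step 1: at (4, -2, -0.5), ∇J = (41, 4, -3) → (4, -2, -0.5) − 0.05·(41, 4, -3) = (1.95, -2.2, -0.35)
Step 2: at (1.95, -2.2, -0.35), ∇J = (20.5, 3.6, -2.1) → (1.95, -2.2, -0.35) − 0.05·(20.5, 3.6, -2.1) = (0.925, -2.38, -0.245)
Step 3: at (0.925, -2.38, -0.245), ∇J = (10.25, 3.24, -1.47) → (0.925, -2.38, -0.245) − 0.05·(10.25, 3.24, -1.47) = (0.4125, -2.542, -0.1715)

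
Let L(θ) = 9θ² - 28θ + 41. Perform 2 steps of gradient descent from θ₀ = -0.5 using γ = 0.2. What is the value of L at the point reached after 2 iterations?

1757.0004

L′(θ) = 18θ - 28
Step 1: L′(-0.5) = -37; θ₁ = -0.5 − 0.2·(-37) = 6.9
Step 2: L′(6.9) = 96.2; θ₂ = 6.9 − 0.2·96.2 = -12.34
L(-12.34) = 1757.0004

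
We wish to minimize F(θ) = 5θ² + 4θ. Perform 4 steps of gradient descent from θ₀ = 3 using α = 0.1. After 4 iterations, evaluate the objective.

-0.8

F′(θ) = 10θ + 4
θ₁ = 3 − 0.1·34 = -0.4
θ₂ = -0.4 − 0.1·0 = -0.4
θ₃ = -0.4 − 0.1·0 = -0.4
θ₄ = -0.4 − 0.1·0 = -0.4
F(-0.4) = -0.8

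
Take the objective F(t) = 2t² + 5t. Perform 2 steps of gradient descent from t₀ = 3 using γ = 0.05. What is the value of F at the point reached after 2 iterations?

F′(t) = 4t + 5
Step 1: F′(3) = 17; t₁ = 3 − 0.05·17 = 2.15
Step 2: F′(2.15) = 13.6; t₂ = 2.15 − 0.05·13.6 = 1.47
F(1.47) = 11.6718

11.6718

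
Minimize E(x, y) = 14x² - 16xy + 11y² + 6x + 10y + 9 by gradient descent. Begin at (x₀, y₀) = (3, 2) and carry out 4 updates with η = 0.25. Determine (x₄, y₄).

∇E = (28x - 16y + 6, -16x + 22y + 10)
Step 1: at (3, 2), ∇E = (58, 6) → (3, 2) − 0.25·(58, 6) = (-11.5, 0.5)
Step 2: at (-11.5, 0.5), ∇E = (-324, 205) → (-11.5, 0.5) − 0.25·(-324, 205) = (69.5, -50.75)
Step 3: at (69.5, -50.75), ∇E = (2764, -2218.5) → (69.5, -50.75) − 0.25·(2764, -2218.5) = (-621.5, 503.875)
Step 4: at (-621.5, 503.875), ∇E = (-25458, 21039.25) → (-621.5, 503.875) − 0.25·(-25458, 21039.25) = (5743, -4755.9375)

(5743, -4755.9375)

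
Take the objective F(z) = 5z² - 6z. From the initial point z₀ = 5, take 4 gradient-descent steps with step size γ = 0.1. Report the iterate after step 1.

F′(z) = 10z - 6
z₁ = 5 − 0.1·44 = 0.6

0.6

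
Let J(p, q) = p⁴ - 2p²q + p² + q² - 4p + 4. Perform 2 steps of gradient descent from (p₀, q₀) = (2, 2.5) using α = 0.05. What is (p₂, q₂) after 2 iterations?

(1.6532, 2.581)

∇J = (4p³ - 4pq + 2p - 4, -2p² + 2q)
Step 1: at (2, 2.5), ∇J = (12, -3) → (2, 2.5) − 0.05·(12, -3) = (1.4, 2.65)
Step 2: at (1.4, 2.65), ∇J = (-5.064, 1.38) → (1.4, 2.65) − 0.05·(-5.064, 1.38) = (1.6532, 2.581)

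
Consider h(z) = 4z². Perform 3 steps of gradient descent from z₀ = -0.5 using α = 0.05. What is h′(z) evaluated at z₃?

h′(z) = 8z
Step 1: h′(-0.5) = -4; z₁ = -0.5 − 0.05·(-4) = -0.3
Step 2: h′(-0.3) = -2.4; z₂ = -0.3 − 0.05·(-2.4) = -0.18
Step 3: h′(-0.18) = -1.44; z₃ = -0.18 − 0.05·(-1.44) = -0.108
h′(z) at (-0.108) = -0.864

-0.864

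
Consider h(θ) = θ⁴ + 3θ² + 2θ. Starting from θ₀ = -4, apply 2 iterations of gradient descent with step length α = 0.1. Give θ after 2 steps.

-5383.1888

h′(θ) = 4θ³ + 6θ + 2
θ₁ = -4 − 0.1·(-278) = 23.8
θ₂ = 23.8 − 0.1·54069.888 = -5383.1888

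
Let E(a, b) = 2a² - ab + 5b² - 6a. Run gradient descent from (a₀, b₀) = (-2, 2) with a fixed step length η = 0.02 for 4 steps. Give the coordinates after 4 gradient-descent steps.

∇E = (4a - b - 6, -a + 10b)
(a₁, b₁) = (-2, 2) − 0.02·(-16, 22) = (-1.68, 1.56)
(a₂, b₂) = (-1.68, 1.56) − 0.02·(-14.28, 17.28) = (-1.3944, 1.2144)
(a₃, b₃) = (-1.3944, 1.2144) − 0.02·(-12.792, 13.5384) = (-1.13856, 0.943632)
(a₄, b₄) = (-1.13856, 0.943632) − 0.02·(-11.497872, 10.57488) = (-0.90860256, 0.7321344)

(-0.90860256, 0.7321344)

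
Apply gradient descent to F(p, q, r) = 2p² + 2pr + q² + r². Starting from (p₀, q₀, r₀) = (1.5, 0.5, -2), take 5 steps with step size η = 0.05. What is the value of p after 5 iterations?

1.119265

∇F = (4p + 2r, 2q, 2p + 2r)
Step 1: at (1.5, 0.5, -2), ∇F = (2, 1, -1) → (1.5, 0.5, -2) − 0.05·(2, 1, -1) = (1.4, 0.45, -1.95)
Step 2: at (1.4, 0.45, -1.95), ∇F = (1.7, 0.9, -1.1) → (1.4, 0.45, -1.95) − 0.05·(1.7, 0.9, -1.1) = (1.315, 0.405, -1.895)
Step 3: at (1.315, 0.405, -1.895), ∇F = (1.47, 0.81, -1.16) → (1.315, 0.405, -1.895) − 0.05·(1.47, 0.81, -1.16) = (1.2415, 0.3645, -1.837)
Step 4: at (1.2415, 0.3645, -1.837), ∇F = (1.292, 0.729, -1.191) → (1.2415, 0.3645, -1.837) − 0.05·(1.292, 0.729, -1.191) = (1.1769, 0.32805, -1.77745)
Step 5: at (1.1769, 0.32805, -1.77745), ∇F = (1.1527, 0.6561, -1.2011) → (1.1769, 0.32805, -1.77745) − 0.05·(1.1527, 0.6561, -1.2011) = (1.119265, 0.295245, -1.717395)
p = 1.119265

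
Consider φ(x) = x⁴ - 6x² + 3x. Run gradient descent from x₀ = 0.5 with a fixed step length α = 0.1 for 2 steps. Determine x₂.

φ′(x) = 4x³ - 12x + 3
Step 1: φ′(0.5) = -2.5; x₁ = 0.5 − 0.1·(-2.5) = 0.75
Step 2: φ′(0.75) = -4.3125; x₂ = 0.75 − 0.1·(-4.3125) = 1.18125

1.18125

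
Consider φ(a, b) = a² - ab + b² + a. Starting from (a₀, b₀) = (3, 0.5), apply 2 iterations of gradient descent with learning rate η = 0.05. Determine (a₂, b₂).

(2.3875, 0.67375)

∇φ = (2a - b + 1, -a + 2b)
Step 1: at (3, 0.5), ∇φ = (6.5, -2) → (3, 0.5) − 0.05·(6.5, -2) = (2.675, 0.6)
Step 2: at (2.675, 0.6), ∇φ = (5.75, -1.475) → (2.675, 0.6) − 0.05·(5.75, -1.475) = (2.3875, 0.67375)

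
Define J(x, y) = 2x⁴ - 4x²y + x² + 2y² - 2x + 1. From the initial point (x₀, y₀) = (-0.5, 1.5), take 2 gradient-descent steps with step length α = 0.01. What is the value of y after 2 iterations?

∇J = (8x³ - 8xy + 2x - 2, -4x² + 4y)
Step 1: at (-0.5, 1.5), ∇J = (2, 5) → (-0.5, 1.5) − 0.01·(2, 5) = (-0.52, 1.45)
Step 2: at (-0.52, 1.45), ∇J = (1.867136, 4.7184) → (-0.52, 1.45) − 0.01·(1.867136, 4.7184) = (-0.53867136, 1.402816)
y = 1.402816

1.402816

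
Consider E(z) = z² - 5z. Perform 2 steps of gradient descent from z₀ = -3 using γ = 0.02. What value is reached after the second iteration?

-2.5688

E′(z) = 2z - 5
z₁ = -3 − 0.02·(-11) = -2.78
z₂ = -2.78 − 0.02·(-10.56) = -2.5688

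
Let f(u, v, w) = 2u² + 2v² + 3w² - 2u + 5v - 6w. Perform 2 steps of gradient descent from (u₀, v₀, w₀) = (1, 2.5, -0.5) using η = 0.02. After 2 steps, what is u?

0.9232

∇f = (4u - 2, 4v + 5, 6w - 6)
(u₁, v₁, w₁) = (1, 2.5, -0.5) − 0.02·(2, 15, -9) = (0.96, 2.2, -0.32)
(u₂, v₂, w₂) = (0.96, 2.2, -0.32) − 0.02·(1.84, 13.8, -7.92) = (0.9232, 1.924, -0.1616)
u = 0.9232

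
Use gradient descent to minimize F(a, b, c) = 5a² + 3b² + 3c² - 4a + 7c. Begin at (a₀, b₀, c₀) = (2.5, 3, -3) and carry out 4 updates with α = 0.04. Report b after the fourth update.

∇F = (10a - 4, 6b, 6c + 7)
Step 1: at (2.5, 3, -3), ∇F = (21, 18, -11) → (2.5, 3, -3) − 0.04·(21, 18, -11) = (1.66, 2.28, -2.56)
Step 2: at (1.66, 2.28, -2.56), ∇F = (12.6, 13.68, -8.36) → (1.66, 2.28, -2.56) − 0.04·(12.6, 13.68, -8.36) = (1.156, 1.7328, -2.2256)
Step 3: at (1.156, 1.7328, -2.2256), ∇F = (7.56, 10.3968, -6.3536) → (1.156, 1.7328, -2.2256) − 0.04·(7.56, 10.3968, -6.3536) = (0.8536, 1.316928, -1.971456)
Step 4: at (0.8536, 1.316928, -1.971456), ∇F = (4.536, 7.901568, -4.828736) → (0.8536, 1.316928, -1.971456) − 0.04·(4.536, 7.901568, -4.828736) = (0.67216, 1.00086528, -1.77830656)
b = 1.00086528

1.00086528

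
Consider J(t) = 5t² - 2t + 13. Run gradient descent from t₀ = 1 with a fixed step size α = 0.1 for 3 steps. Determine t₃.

J′(t) = 10t - 2
t₁ = 1 − 0.1·8 = 0.2
t₂ = 0.2 − 0.1·0 = 0.2
t₃ = 0.2 − 0.1·0 = 0.2

0.2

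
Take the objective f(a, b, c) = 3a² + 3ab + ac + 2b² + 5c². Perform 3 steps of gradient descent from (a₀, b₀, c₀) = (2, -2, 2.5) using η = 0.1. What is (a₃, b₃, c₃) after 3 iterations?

(0.847, -1.161, -0.102)

∇f = (6a + 3b + c, 3a + 4b, a + 10c)
Step 1: at (2, -2, 2.5), ∇f = (8.5, -2, 27) → (2, -2, 2.5) − 0.1·(8.5, -2, 27) = (1.15, -1.8, -0.2)
Step 2: at (1.15, -1.8, -0.2), ∇f = (1.3, -3.75, -0.85) → (1.15, -1.8, -0.2) − 0.1·(1.3, -3.75, -0.85) = (1.02, -1.425, -0.115)
Step 3: at (1.02, -1.425, -0.115), ∇f = (1.73, -2.64, -0.13) → (1.02, -1.425, -0.115) − 0.1·(1.73, -2.64, -0.13) = (0.847, -1.161, -0.102)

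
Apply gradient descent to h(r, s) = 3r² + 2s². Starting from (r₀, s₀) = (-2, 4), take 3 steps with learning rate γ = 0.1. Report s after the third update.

∇h = (6r, 4s)
Step 1: at (-2, 4), ∇h = (-12, 16) → (-2, 4) − 0.1·(-12, 16) = (-0.8, 2.4)
Step 2: at (-0.8, 2.4), ∇h = (-4.8, 9.6) → (-0.8, 2.4) − 0.1·(-4.8, 9.6) = (-0.32, 1.44)
Step 3: at (-0.32, 1.44), ∇h = (-1.92, 5.76) → (-0.32, 1.44) − 0.1·(-1.92, 5.76) = (-0.128, 0.864)
s = 0.864

0.864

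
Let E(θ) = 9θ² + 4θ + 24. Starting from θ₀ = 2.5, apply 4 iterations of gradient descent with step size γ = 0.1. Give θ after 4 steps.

0.8928

E′(θ) = 18θ + 4
Step 1: E′(2.5) = 49; θ₁ = 2.5 − 0.1·49 = -2.4
Step 2: E′(-2.4) = -39.2; θ₂ = -2.4 − 0.1·(-39.2) = 1.52
Step 3: E′(1.52) = 31.36; θ₃ = 1.52 − 0.1·31.36 = -1.616
Step 4: E′(-1.616) = -25.088; θ₄ = -1.616 − 0.1·(-25.088) = 0.8928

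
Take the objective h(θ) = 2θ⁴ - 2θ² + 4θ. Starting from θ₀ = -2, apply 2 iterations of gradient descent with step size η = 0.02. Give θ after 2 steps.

h′(θ) = 8θ³ - 4θ + 4
θ₁ = -2 − 0.02·(-52) = -0.96
θ₂ = -0.96 − 0.02·0.762112 = -0.97524224

-0.97524224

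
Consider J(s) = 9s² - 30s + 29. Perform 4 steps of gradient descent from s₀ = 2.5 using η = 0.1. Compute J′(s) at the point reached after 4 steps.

J′(s) = 18s - 30
s₁ = 2.5 − 0.1·15 = 1
s₂ = 1 − 0.1·(-12) = 2.2
s₃ = 2.2 − 0.1·9.6 = 1.24
s₄ = 1.24 − 0.1·(-7.68) = 2.008
J′(s) at (2.008) = 6.144

6.144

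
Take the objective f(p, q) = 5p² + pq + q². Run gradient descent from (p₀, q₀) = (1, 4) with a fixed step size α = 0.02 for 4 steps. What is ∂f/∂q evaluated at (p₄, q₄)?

6.89195664

∇f = (10p + q, p + 2q)
(p₁, q₁) = (1, 4) − 0.02·(14, 9) = (0.72, 3.82)
(p₂, q₂) = (0.72, 3.82) − 0.02·(11.02, 8.36) = (0.4996, 3.6528)
(p₃, q₃) = (0.4996, 3.6528) − 0.02·(8.6488, 7.8052) = (0.326624, 3.496696)
(p₄, q₄) = (0.326624, 3.496696) − 0.02·(6.762936, 7.320016) = (0.19136528, 3.35029568)
∂f/∂q at (0.19136528, 3.35029568) = 6.89195664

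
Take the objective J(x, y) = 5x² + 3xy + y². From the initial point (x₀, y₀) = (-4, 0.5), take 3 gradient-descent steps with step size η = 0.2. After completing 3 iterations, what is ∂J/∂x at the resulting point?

∇J = (10x + 3y, 3x + 2y)
(x₁, y₁) = (-4, 0.5) − 0.2·(-38.5, -11) = (3.7, 2.7)
(x₂, y₂) = (3.7, 2.7) − 0.2·(45.1, 16.5) = (-5.32, -0.6)
(x₃, y₃) = (-5.32, -0.6) − 0.2·(-55, -17.16) = (5.68, 2.832)
∂J/∂x at (5.68, 2.832) = 65.296

65.296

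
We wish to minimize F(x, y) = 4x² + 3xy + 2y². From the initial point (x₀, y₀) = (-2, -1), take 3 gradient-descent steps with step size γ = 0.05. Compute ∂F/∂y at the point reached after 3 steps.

∇F = (8x + 3y, 3x + 4y)
(x₁, y₁) = (-2, -1) − 0.05·(-19, -10) = (-1.05, -0.5)
(x₂, y₂) = (-1.05, -0.5) − 0.05·(-9.9, -5.15) = (-0.555, -0.2425)
(x₃, y₃) = (-0.555, -0.2425) − 0.05·(-5.1675, -2.635) = (-0.296625, -0.11075)
∂F/∂y at (-0.296625, -0.11075) = -1.332875

-1.332875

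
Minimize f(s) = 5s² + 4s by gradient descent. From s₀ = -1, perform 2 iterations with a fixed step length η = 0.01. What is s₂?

-0.886

f′(s) = 10s + 4
Step 1: f′(-1) = -6; s₁ = -1 − 0.01·(-6) = -0.94
Step 2: f′(-0.94) = -5.4; s₂ = -0.94 − 0.01·(-5.4) = -0.886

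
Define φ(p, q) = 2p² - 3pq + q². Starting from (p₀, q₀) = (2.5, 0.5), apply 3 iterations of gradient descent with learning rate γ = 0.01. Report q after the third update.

∇φ = (4p - 3q, -3p + 2q)
(p₁, q₁) = (2.5, 0.5) − 0.01·(8.5, -6.5) = (2.415, 0.565)
(p₂, q₂) = (2.415, 0.565) − 0.01·(7.965, -6.115) = (2.33535, 0.62615)
(p₃, q₃) = (2.33535, 0.62615) − 0.01·(7.46295, -5.75375) = (2.2607205, 0.6836875)
q = 0.6836875

0.6836875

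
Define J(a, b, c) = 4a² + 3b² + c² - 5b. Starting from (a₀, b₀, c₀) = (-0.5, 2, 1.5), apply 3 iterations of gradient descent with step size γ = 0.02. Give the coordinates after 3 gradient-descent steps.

∇J = (8a, 6b - 5, 2c)
Step 1: at (-0.5, 2, 1.5), ∇J = (-4, 7, 3) → (-0.5, 2, 1.5) − 0.02·(-4, 7, 3) = (-0.42, 1.86, 1.44)
Step 2: at (-0.42, 1.86, 1.44), ∇J = (-3.36, 6.16, 2.88) → (-0.42, 1.86, 1.44) − 0.02·(-3.36, 6.16, 2.88) = (-0.3528, 1.7368, 1.3824)
Step 3: at (-0.3528, 1.7368, 1.3824), ∇J = (-2.8224, 5.4208, 2.7648) → (-0.3528, 1.7368, 1.3824) − 0.02·(-2.8224, 5.4208, 2.7648) = (-0.296352, 1.628384, 1.327104)

(-0.296352, 1.628384, 1.327104)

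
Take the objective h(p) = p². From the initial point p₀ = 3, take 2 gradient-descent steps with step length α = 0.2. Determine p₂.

1.08

h′(p) = 2p
p₁ = 3 − 0.2·6 = 1.8
p₂ = 1.8 − 0.2·3.6 = 1.08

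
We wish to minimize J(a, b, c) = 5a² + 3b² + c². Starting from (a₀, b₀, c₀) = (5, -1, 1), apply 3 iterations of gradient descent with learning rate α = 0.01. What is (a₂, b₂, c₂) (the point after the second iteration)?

∇J = (10a, 6b, 2c)
Step 1: at (5, -1, 1), ∇J = (50, -6, 2) → (5, -1, 1) − 0.01·(50, -6, 2) = (4.5, -0.94, 0.98)
Step 2: at (4.5, -0.94, 0.98), ∇J = (45, -5.64, 1.96) → (4.5, -0.94, 0.98) − 0.01·(45, -5.64, 1.96) = (4.05, -0.8836, 0.9604)

(4.05, -0.8836, 0.9604)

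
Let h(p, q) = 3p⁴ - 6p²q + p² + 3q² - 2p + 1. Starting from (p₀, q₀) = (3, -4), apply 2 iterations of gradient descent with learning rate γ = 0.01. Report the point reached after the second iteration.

∇h = (12p³ - 12pq + 2p - 2, -6p² + 6q)
Step 1: at (3, -4), ∇h = (472, -78) → (3, -4) − 0.01·(472, -78) = (-1.72, -3.22)
Step 2: at (-1.72, -3.22), ∇h = (-132.962176, -37.0704) → (-1.72, -3.22) − 0.01·(-132.962176, -37.0704) = (-0.39037824, -2.849296)

(-0.39037824, -2.849296)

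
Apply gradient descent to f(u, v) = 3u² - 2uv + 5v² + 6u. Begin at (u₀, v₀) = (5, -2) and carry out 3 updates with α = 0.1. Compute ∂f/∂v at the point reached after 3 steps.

∇f = (6u - 2v + 6, -2u + 10v)
(u₁, v₁) = (5, -2) − 0.1·(40, -30) = (1, 1)
(u₂, v₂) = (1, 1) − 0.1·(10, 8) = (0, 0.2)
(u₃, v₃) = (0, 0.2) − 0.1·(5.6, 2) = (-0.56, 0)
∂f/∂v at (-0.56, 0) = 1.12

1.12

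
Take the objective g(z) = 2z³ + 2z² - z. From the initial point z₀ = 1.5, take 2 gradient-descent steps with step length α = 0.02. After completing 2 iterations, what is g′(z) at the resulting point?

7.554549214304

g′(z) = 6z² + 4z - 1
Step 1: g′(1.5) = 18.5; z₁ = 1.5 − 0.02·18.5 = 1.13
Step 2: g′(1.13) = 11.1814; z₂ = 1.13 − 0.02·11.1814 = 0.906372
g′(z) at (0.906372) = 7.554549214304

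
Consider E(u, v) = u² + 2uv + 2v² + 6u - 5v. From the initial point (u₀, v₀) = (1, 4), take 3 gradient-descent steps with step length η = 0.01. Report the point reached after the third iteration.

∇E = (2u + 2v + 6, 2u + 4v - 5)
Step 1: at (1, 4), ∇E = (16, 13) → (1, 4) − 0.01·(16, 13) = (0.84, 3.87)
Step 2: at (0.84, 3.87), ∇E = (15.42, 12.16) → (0.84, 3.87) − 0.01·(15.42, 12.16) = (0.6858, 3.7484)
Step 3: at (0.6858, 3.7484), ∇E = (14.8684, 11.3652) → (0.6858, 3.7484) − 0.01·(14.8684, 11.3652) = (0.537116, 3.634748)

(0.537116, 3.634748)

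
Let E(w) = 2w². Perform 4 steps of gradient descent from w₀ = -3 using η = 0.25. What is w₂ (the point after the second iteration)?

0

E′(w) = 4w
w₁ = -3 − 0.25·(-12) = 0
w₂ = 0 − 0.25·0 = 0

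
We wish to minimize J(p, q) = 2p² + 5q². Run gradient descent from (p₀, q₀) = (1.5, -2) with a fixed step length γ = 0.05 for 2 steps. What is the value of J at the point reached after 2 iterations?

3.0932

∇J = (4p, 10q)
Step 1: at (1.5, -2), ∇J = (6, -20) → (1.5, -2) − 0.05·(6, -20) = (1.2, -1)
Step 2: at (1.2, -1), ∇J = (4.8, -10) → (1.2, -1) − 0.05·(4.8, -10) = (0.96, -0.5)
J(0.96, -0.5) = 3.0932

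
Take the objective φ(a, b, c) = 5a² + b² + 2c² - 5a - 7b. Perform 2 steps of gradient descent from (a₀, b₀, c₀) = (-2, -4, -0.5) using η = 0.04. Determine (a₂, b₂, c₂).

∇φ = (10a - 5, 2b - 7, 4c)
(a₁, b₁, c₁) = (-2, -4, -0.5) − 0.04·(-25, -15, -2) = (-1, -3.4, -0.42)
(a₂, b₂, c₂) = (-1, -3.4, -0.42) − 0.04·(-15, -13.8, -1.68) = (-0.4, -2.848, -0.3528)

(-0.4, -2.848, -0.3528)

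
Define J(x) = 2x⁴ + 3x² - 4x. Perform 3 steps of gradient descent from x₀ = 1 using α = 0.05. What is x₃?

J′(x) = 8x³ + 6x - 4
x₁ = 1 − 0.05·10 = 0.5
x₂ = 0.5 − 0.05·0 = 0.5
x₃ = 0.5 − 0.05·0 = 0.5

0.5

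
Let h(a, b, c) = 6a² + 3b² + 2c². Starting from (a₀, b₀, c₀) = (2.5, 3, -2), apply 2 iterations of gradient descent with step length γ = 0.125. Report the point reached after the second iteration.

(0.625, 0.1875, -0.5)

∇h = (12a, 6b, 4c)
(a₁, b₁, c₁) = (2.5, 3, -2) − 0.125·(30, 18, -8) = (-1.25, 0.75, -1)
(a₂, b₂, c₂) = (-1.25, 0.75, -1) − 0.125·(-15, 4.5, -4) = (0.625, 0.1875, -0.5)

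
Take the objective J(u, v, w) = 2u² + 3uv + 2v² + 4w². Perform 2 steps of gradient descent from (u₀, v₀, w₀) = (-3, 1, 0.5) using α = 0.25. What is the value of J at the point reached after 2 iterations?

4.48046875

∇J = (4u + 3v, 3u + 4v, 8w)
(u₁, v₁, w₁) = (-3, 1, 0.5) − 0.25·(-9, -5, 4) = (-0.75, 2.25, -0.5)
(u₂, v₂, w₂) = (-0.75, 2.25, -0.5) − 0.25·(3.75, 6.75, -4) = (-1.6875, 0.5625, 0.5)
J(-1.6875, 0.5625, 0.5) = 4.48046875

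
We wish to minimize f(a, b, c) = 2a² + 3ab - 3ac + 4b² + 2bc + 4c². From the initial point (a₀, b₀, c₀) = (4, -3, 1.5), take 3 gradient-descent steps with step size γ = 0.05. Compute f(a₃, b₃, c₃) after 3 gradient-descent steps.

6.97529103125

∇f = (4a + 3b - 3c, 3a + 8b + 2c, -3a + 2b + 8c)
Step 1: at (4, -3, 1.5), ∇f = (2.5, -9, -6) → (4, -3, 1.5) − 0.05·(2.5, -9, -6) = (3.875, -2.55, 1.8)
Step 2: at (3.875, -2.55, 1.8), ∇f = (2.45, -5.175, -2.325) → (3.875, -2.55, 1.8) − 0.05·(2.45, -5.175, -2.325) = (3.7525, -2.29125, 1.91625)
Step 3: at (3.7525, -2.29125, 1.91625), ∇f = (2.3875, -3.24, -0.51) → (3.7525, -2.29125, 1.91625) − 0.05·(2.3875, -3.24, -0.51) = (3.633125, -2.12925, 1.94175)
f(3.633125, -2.12925, 1.94175) = 6.97529103125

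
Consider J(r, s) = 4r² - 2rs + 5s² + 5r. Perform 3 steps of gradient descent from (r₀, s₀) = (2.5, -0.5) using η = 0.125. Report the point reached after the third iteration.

∇J = (8r - 2s + 5, -2r + 10s)
Step 1: at (2.5, -0.5), ∇J = (26, -10) → (2.5, -0.5) − 0.125·(26, -10) = (-0.75, 0.75)
Step 2: at (-0.75, 0.75), ∇J = (-2.5, 9) → (-0.75, 0.75) − 0.125·(-2.5, 9) = (-0.4375, -0.375)
Step 3: at (-0.4375, -0.375), ∇J = (2.25, -2.875) → (-0.4375, -0.375) − 0.125·(2.25, -2.875) = (-0.71875, -0.015625)

(-0.71875, -0.015625)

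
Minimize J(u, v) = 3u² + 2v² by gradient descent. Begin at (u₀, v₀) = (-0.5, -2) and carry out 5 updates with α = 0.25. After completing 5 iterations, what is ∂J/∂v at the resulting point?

0

∇J = (6u, 4v)
(u₁, v₁) = (-0.5, -2) − 0.25·(-3, -8) = (0.25, 0)
(u₂, v₂) = (0.25, 0) − 0.25·(1.5, 0) = (-0.125, 0)
(u₃, v₃) = (-0.125, 0) − 0.25·(-0.75, 0) = (0.0625, 0)
(u₄, v₄) = (0.0625, 0) − 0.25·(0.375, 0) = (-0.03125, 0)
(u₅, v₅) = (-0.03125, 0) − 0.25·(-0.1875, 0) = (0.015625, 0)
∂J/∂v at (0.015625, 0) = 0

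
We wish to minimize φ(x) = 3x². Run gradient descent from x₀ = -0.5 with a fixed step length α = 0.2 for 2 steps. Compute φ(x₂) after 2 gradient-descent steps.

φ′(x) = 6x
Step 1: φ′(-0.5) = -3; x₁ = -0.5 − 0.2·(-3) = 0.1
Step 2: φ′(0.1) = 0.6; x₂ = 0.1 − 0.2·0.6 = -0.02
φ(-0.02) = 0.0012

0.0012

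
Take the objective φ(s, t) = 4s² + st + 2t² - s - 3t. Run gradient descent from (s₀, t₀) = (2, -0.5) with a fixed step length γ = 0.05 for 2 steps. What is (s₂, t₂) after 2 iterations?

∇φ = (8s + t - 1, s + 4t - 3)
Step 1: at (2, -0.5), ∇φ = (14.5, -3) → (2, -0.5) − 0.05·(14.5, -3) = (1.275, -0.35)
Step 2: at (1.275, -0.35), ∇φ = (8.85, -3.125) → (1.275, -0.35) − 0.05·(8.85, -3.125) = (0.8325, -0.19375)

(0.8325, -0.19375)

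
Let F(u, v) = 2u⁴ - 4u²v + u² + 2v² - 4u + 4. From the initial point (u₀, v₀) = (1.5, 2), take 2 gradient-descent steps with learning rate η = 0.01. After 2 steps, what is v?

∇F = (8u³ - 8uv + 2u - 4, -4u² + 4v)
(u₁, v₁) = (1.5, 2) − 0.01·(2, -1) = (1.48, 2.01)
(u₂, v₂) = (1.48, 2.01) − 0.01·(1.095936, -0.7216) = (1.46904064, 2.017216)
v = 2.017216

2.017216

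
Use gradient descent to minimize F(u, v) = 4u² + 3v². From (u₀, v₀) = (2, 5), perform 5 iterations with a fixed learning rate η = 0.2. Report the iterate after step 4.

∇F = (8u, 6v)
Step 1: at (2, 5), ∇F = (16, 30) → (2, 5) − 0.2·(16, 30) = (-1.2, -1)
Step 2: at (-1.2, -1), ∇F = (-9.6, -6) → (-1.2, -1) − 0.2·(-9.6, -6) = (0.72, 0.2)
Step 3: at (0.72, 0.2), ∇F = (5.76, 1.2) → (0.72, 0.2) − 0.2·(5.76, 1.2) = (-0.432, -0.04)
Step 4: at (-0.432, -0.04), ∇F = (-3.456, -0.24) → (-0.432, -0.04) − 0.2·(-3.456, -0.24) = (0.2592, 0.008)

(0.2592, 0.008)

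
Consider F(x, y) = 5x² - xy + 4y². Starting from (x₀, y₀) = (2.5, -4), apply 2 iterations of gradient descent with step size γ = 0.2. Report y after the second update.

-2.4

∇F = (10x - y, -x + 8y)
Step 1: at (2.5, -4), ∇F = (29, -34.5) → (2.5, -4) − 0.2·(29, -34.5) = (-3.3, 2.9)
Step 2: at (-3.3, 2.9), ∇F = (-35.9, 26.5) → (-3.3, 2.9) − 0.2·(-35.9, 26.5) = (3.88, -2.4)
y = -2.4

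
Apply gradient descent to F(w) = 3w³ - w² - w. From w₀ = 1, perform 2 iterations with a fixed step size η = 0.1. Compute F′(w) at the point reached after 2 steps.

-0.161136

F′(w) = 9w² - 2w - 1
w₁ = 1 − 0.1·6 = 0.4
w₂ = 0.4 − 0.1·(-0.36) = 0.436
F′(w) at (0.436) = -0.161136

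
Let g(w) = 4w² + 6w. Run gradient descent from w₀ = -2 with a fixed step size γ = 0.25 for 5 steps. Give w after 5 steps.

0.5

g′(w) = 8w + 6
w₁ = -2 − 0.25·(-10) = 0.5
w₂ = 0.5 − 0.25·10 = -2
w₃ = -2 − 0.25·(-10) = 0.5
w₄ = 0.5 − 0.25·10 = -2
w₅ = -2 − 0.25·(-10) = 0.5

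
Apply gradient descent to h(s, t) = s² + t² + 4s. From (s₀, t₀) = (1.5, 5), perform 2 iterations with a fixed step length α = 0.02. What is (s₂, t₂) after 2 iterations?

(1.2256, 4.608)

∇h = (2s + 4, 2t)
(s₁, t₁) = (1.5, 5) − 0.02·(7, 10) = (1.36, 4.8)
(s₂, t₂) = (1.36, 4.8) − 0.02·(6.72, 9.6) = (1.2256, 4.608)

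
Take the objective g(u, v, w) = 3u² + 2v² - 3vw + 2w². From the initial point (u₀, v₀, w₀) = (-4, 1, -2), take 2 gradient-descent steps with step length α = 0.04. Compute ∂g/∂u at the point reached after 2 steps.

∇g = (6u, 4v - 3w, -3v + 4w)
(u₁, v₁, w₁) = (-4, 1, -2) − 0.04·(-24, 10, -11) = (-3.04, 0.6, -1.56)
(u₂, v₂, w₂) = (-3.04, 0.6, -1.56) − 0.04·(-18.24, 7.08, -8.04) = (-2.3104, 0.3168, -1.2384)
∂g/∂u at (-2.3104, 0.3168, -1.2384) = -13.8624

-13.8624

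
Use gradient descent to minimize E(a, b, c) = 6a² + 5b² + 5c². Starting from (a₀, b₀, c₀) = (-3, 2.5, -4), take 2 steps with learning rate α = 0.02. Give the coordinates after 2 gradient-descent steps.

∇E = (12a, 10b, 10c)
(a₁, b₁, c₁) = (-3, 2.5, -4) − 0.02·(-36, 25, -40) = (-2.28, 2, -3.2)
(a₂, b₂, c₂) = (-2.28, 2, -3.2) − 0.02·(-27.36, 20, -32) = (-1.7328, 1.6, -2.56)

(-1.7328, 1.6, -2.56)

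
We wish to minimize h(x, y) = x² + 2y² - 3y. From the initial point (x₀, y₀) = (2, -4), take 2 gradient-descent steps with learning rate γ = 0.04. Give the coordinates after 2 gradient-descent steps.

(1.6928, -2.6016)

∇h = (2x, 4y - 3)
(x₁, y₁) = (2, -4) − 0.04·(4, -19) = (1.84, -3.24)
(x₂, y₂) = (1.84, -3.24) − 0.04·(3.68, -15.96) = (1.6928, -2.6016)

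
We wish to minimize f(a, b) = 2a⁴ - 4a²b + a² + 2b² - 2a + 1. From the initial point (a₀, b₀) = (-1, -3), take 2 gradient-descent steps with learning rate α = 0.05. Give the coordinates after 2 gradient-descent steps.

(-0.0888, -1.632)

∇f = (8a³ - 8ab + 2a - 2, -4a² + 4b)
(a₁, b₁) = (-1, -3) − 0.05·(-36, -16) = (0.8, -2.2)
(a₂, b₂) = (0.8, -2.2) − 0.05·(17.776, -11.36) = (-0.0888, -1.632)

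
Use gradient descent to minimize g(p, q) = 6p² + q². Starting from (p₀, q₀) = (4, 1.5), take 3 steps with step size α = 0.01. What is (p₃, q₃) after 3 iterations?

(2.725888, 1.411788)

∇g = (12p, 2q)
Step 1: at (4, 1.5), ∇g = (48, 3) → (4, 1.5) − 0.01·(48, 3) = (3.52, 1.47)
Step 2: at (3.52, 1.47), ∇g = (42.24, 2.94) → (3.52, 1.47) − 0.01·(42.24, 2.94) = (3.0976, 1.4406)
Step 3: at (3.0976, 1.4406), ∇g = (37.1712, 2.8812) → (3.0976, 1.4406) − 0.01·(37.1712, 2.8812) = (2.725888, 1.411788)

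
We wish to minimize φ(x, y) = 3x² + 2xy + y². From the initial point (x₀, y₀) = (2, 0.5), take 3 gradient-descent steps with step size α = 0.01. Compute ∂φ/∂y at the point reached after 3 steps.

∇φ = (6x + 2y, 2x + 2y)
(x₁, y₁) = (2, 0.5) − 0.01·(13, 5) = (1.87, 0.45)
(x₂, y₂) = (1.87, 0.45) − 0.01·(12.12, 4.64) = (1.7488, 0.4036)
(x₃, y₃) = (1.7488, 0.4036) − 0.01·(11.3, 4.3048) = (1.6358, 0.360552)
∂φ/∂y at (1.6358, 0.360552) = 3.992704

3.992704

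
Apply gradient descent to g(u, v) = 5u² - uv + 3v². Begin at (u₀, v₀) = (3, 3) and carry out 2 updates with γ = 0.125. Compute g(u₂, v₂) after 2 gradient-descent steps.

∇g = (10u - v, -u + 6v)
(u₁, v₁) = (3, 3) − 0.125·(27, 15) = (-0.375, 1.125)
(u₂, v₂) = (-0.375, 1.125) − 0.125·(-4.875, 7.125) = (0.234375, 0.234375)
g(0.234375, 0.234375) = 0.384521484375

0.384521484375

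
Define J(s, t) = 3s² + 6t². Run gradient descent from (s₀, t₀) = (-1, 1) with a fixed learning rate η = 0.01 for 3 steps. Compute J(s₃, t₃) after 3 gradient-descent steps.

4.856033863872

∇J = (6s, 12t)
(s₁, t₁) = (-1, 1) − 0.01·(-6, 12) = (-0.94, 0.88)
(s₂, t₂) = (-0.94, 0.88) − 0.01·(-5.64, 10.56) = (-0.8836, 0.7744)
(s₃, t₃) = (-0.8836, 0.7744) − 0.01·(-5.3016, 9.2928) = (-0.830584, 0.681472)
J(-0.830584, 0.681472) = 4.856033863872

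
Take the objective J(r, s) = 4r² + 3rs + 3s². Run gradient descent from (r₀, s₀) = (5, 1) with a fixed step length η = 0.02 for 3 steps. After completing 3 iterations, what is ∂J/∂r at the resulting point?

23.081832

∇J = (8r + 3s, 3r + 6s)
Step 1: at (5, 1), ∇J = (43, 21) → (5, 1) − 0.02·(43, 21) = (4.14, 0.58)
Step 2: at (4.14, 0.58), ∇J = (34.86, 15.9) → (4.14, 0.58) − 0.02·(34.86, 15.9) = (3.4428, 0.262)
Step 3: at (3.4428, 0.262), ∇J = (28.3284, 11.9004) → (3.4428, 0.262) − 0.02·(28.3284, 11.9004) = (2.876232, 0.023992)
∂J/∂r at (2.876232, 0.023992) = 23.081832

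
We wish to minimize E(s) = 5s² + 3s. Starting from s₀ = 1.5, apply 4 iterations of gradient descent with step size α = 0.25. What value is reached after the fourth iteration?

E′(s) = 10s + 3
Step 1: E′(1.5) = 18; s₁ = 1.5 − 0.25·18 = -3
Step 2: E′(-3) = -27; s₂ = -3 − 0.25·(-27) = 3.75
Step 3: E′(3.75) = 40.5; s₃ = 3.75 − 0.25·40.5 = -6.375
Step 4: E′(-6.375) = -60.75; s₄ = -6.375 − 0.25·(-60.75) = 8.8125

8.8125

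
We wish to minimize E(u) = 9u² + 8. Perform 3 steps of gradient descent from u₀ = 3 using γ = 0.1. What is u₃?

E′(u) = 18u
u₁ = 3 − 0.1·54 = -2.4
u₂ = -2.4 − 0.1·(-43.2) = 1.92
u₃ = 1.92 − 0.1·34.56 = -1.536

-1.536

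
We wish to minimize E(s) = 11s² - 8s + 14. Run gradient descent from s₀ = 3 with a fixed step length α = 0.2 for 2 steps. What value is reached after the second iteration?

E′(s) = 22s - 8
Step 1: E′(3) = 58; s₁ = 3 − 0.2·58 = -8.6
Step 2: E′(-8.6) = -197.2; s₂ = -8.6 − 0.2·(-197.2) = 30.84

30.84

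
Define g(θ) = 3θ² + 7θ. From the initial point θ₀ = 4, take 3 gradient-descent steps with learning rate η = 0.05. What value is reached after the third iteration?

g′(θ) = 6θ + 7
Step 1: g′(4) = 31; θ₁ = 4 − 0.05·31 = 2.45
Step 2: g′(2.45) = 21.7; θ₂ = 2.45 − 0.05·21.7 = 1.365
Step 3: g′(1.365) = 15.19; θ₃ = 1.365 − 0.05·15.19 = 0.6055

0.6055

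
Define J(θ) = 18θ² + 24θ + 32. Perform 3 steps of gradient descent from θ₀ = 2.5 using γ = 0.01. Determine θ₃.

0.163456

J′(θ) = 36θ + 24
θ₁ = 2.5 − 0.01·114 = 1.36
θ₂ = 1.36 − 0.01·72.96 = 0.6304
θ₃ = 0.6304 − 0.01·46.6944 = 0.163456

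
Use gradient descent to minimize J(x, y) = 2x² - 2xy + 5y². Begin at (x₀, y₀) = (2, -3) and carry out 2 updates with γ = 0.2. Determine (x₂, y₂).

(1.36, -4.12)

∇J = (4x - 2y, -2x + 10y)
(x₁, y₁) = (2, -3) − 0.2·(14, -34) = (-0.8, 3.8)
(x₂, y₂) = (-0.8, 3.8) − 0.2·(-10.8, 39.6) = (1.36, -4.12)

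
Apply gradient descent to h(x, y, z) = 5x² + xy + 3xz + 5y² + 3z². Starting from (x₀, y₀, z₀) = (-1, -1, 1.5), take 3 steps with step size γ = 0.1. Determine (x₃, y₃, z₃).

(-0.143, 0.028, 0.27)

∇h = (10x + y + 3z, x + 10y, 3x + 6z)
Step 1: at (-1, -1, 1.5), ∇h = (-6.5, -11, 6) → (-1, -1, 1.5) − 0.1·(-6.5, -11, 6) = (-0.35, 0.1, 0.9)
Step 2: at (-0.35, 0.1, 0.9), ∇h = (-0.7, 0.65, 4.35) → (-0.35, 0.1, 0.9) − 0.1·(-0.7, 0.65, 4.35) = (-0.28, 0.035, 0.465)
Step 3: at (-0.28, 0.035, 0.465), ∇h = (-1.37, 0.07, 1.95) → (-0.28, 0.035, 0.465) − 0.1·(-1.37, 0.07, 1.95) = (-0.143, 0.028, 0.27)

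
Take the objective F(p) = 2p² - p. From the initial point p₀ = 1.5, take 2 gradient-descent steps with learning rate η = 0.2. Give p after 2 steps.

0.3

F′(p) = 4p - 1
p₁ = 1.5 − 0.2·5 = 0.5
p₂ = 0.5 − 0.2·1 = 0.3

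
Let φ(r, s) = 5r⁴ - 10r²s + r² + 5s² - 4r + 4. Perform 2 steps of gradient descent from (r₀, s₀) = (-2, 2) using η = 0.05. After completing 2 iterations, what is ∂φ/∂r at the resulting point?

∇φ = (20r³ - 20rs + 2r - 4, -10r² + 10s)
Step 1: at (-2, 2), ∇φ = (-88, -20) → (-2, 2) − 0.05·(-88, -20) = (2.4, 3)
Step 2: at (2.4, 3), ∇φ = (133.28, -27.6) → (2.4, 3) − 0.05·(133.28, -27.6) = (-4.264, 4.38)
∂φ/∂r at (-4.264, 4.38) = -1189.53663488

-1189.53663488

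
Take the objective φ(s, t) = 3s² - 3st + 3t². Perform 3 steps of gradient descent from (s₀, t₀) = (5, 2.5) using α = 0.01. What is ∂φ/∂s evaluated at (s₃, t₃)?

∇φ = (6s - 3t, -3s + 6t)
Step 1: at (5, 2.5), ∇φ = (22.5, 0) → (5, 2.5) − 0.01·(22.5, 0) = (4.775, 2.5)
Step 2: at (4.775, 2.5), ∇φ = (21.15, 0.675) → (4.775, 2.5) − 0.01·(21.15, 0.675) = (4.5635, 2.49325)
Step 3: at (4.5635, 2.49325), ∇φ = (19.90125, 1.269) → (4.5635, 2.49325) − 0.01·(19.90125, 1.269) = (4.3644875, 2.48056)
∂φ/∂s at (4.3644875, 2.48056) = 18.745245

18.745245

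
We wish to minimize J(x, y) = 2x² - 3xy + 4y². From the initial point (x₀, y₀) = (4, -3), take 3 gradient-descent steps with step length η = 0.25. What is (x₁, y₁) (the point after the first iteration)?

(-2.25, 6)

∇J = (4x - 3y, -3x + 8y)
(x₁, y₁) = (4, -3) − 0.25·(25, -36) = (-2.25, 6)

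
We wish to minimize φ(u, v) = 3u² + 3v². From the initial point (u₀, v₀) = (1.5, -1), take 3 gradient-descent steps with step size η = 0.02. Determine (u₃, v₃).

∇φ = (6u, 6v)
Step 1: at (1.5, -1), ∇φ = (9, -6) → (1.5, -1) − 0.02·(9, -6) = (1.32, -0.88)
Step 2: at (1.32, -0.88), ∇φ = (7.92, -5.28) → (1.32, -0.88) − 0.02·(7.92, -5.28) = (1.1616, -0.7744)
Step 3: at (1.1616, -0.7744), ∇φ = (6.9696, -4.6464) → (1.1616, -0.7744) − 0.02·(6.9696, -4.6464) = (1.022208, -0.681472)

(1.022208, -0.681472)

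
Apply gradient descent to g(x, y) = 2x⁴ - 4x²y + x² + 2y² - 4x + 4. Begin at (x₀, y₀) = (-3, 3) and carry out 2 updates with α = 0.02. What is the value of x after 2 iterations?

∇g = (8x³ - 8xy + 2x - 4, -4x² + 4y)
(x₁, y₁) = (-3, 3) − 0.02·(-154, -24) = (0.08, 3.48)
(x₂, y₂) = (0.08, 3.48) − 0.02·(-6.063104, 13.8944) = (0.20126208, 3.202112)
x = 0.20126208

0.20126208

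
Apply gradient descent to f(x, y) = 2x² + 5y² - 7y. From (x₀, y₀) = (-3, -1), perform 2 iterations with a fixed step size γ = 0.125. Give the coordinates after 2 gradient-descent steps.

∇f = (4x, 10y - 7)
(x₁, y₁) = (-3, -1) − 0.125·(-12, -17) = (-1.5, 1.125)
(x₂, y₂) = (-1.5, 1.125) − 0.125·(-6, 4.25) = (-0.75, 0.59375)

(-0.75, 0.59375)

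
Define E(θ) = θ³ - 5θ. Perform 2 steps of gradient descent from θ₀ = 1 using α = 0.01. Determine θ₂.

E′(θ) = 3θ² - 5
θ₁ = 1 − 0.01·(-2) = 1.02
θ₂ = 1.02 − 0.01·(-1.8788) = 1.038788

1.038788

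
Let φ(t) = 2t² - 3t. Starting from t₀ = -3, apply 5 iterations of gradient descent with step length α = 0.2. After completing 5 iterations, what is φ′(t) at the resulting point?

φ′(t) = 4t - 3
t₁ = -3 − 0.2·(-15) = 0
t₂ = 0 − 0.2·(-3) = 0.6
t₃ = 0.6 − 0.2·(-0.6) = 0.72
t₄ = 0.72 − 0.2·(-0.12) = 0.744
t₅ = 0.744 − 0.2·(-0.024) = 0.7488
φ′(t) at (0.7488) = -0.0048

-0.0048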